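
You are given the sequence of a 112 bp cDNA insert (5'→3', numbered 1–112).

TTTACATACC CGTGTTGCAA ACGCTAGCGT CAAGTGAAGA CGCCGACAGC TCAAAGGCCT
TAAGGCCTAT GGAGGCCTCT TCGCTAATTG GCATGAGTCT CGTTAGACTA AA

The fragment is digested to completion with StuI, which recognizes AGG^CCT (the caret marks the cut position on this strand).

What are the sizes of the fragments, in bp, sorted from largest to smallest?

StuI sites (AGGCCT) start at positions 55, 63, 73.
StuI cuts after base 3 of each site, so after positions 57, 65, 75.
Linear molecule, 3 cuts → 4 fragments:
  1–57 → 57 bp
  58–65 → 8 bp
  66–75 → 10 bp
  76–112 → 37 bp
Sorted largest to smallest: 57, 37, 10, 8 bp.

57, 37, 10, 8 bp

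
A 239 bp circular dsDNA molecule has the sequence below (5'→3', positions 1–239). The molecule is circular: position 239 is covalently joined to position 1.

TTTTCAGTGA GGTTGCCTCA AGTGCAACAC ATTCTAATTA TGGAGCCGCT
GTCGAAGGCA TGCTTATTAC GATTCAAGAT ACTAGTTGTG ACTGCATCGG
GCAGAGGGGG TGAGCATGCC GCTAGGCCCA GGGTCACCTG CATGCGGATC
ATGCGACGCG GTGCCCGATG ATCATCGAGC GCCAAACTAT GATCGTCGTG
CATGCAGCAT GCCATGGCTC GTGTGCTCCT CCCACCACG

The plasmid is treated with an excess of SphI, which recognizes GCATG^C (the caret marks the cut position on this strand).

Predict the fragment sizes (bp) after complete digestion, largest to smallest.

SphI sites (GCATGC) start at positions 58, 114, 140, 200, 207.
SphI cuts after base 5 of each site (before the last base), so after positions 62, 118, 144, 204, 211.
Circular molecule, 5 cuts → 5 fragments:
  63–118 → 56 bp
  119–144 → 26 bp
  145–204 → 60 bp
  205–211 → 7 bp
  212–239 then 1–62 → 28 + 62 = 90 bp
Sorted largest to smallest: 90, 60, 56, 26, 7 bp.

90, 60, 56, 26, 7 bp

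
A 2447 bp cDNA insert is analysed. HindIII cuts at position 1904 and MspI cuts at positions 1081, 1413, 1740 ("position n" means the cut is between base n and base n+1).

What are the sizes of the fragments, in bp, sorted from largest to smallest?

1081, 543, 332, 327, 164 bp

Combined cut positions (sorted): 1081, 1413, 1740, 1904.
Linear molecule, 4 cuts → 5 fragments:
  1081 − 0 = 1081 bp
  1413 − 1081 = 332 bp
  1740 − 1413 = 327 bp
  1904 − 1740 = 164 bp
  2447 − 1904 = 543 bp
Sorted largest to smallest: 1081, 543, 332, 327, 164 bp.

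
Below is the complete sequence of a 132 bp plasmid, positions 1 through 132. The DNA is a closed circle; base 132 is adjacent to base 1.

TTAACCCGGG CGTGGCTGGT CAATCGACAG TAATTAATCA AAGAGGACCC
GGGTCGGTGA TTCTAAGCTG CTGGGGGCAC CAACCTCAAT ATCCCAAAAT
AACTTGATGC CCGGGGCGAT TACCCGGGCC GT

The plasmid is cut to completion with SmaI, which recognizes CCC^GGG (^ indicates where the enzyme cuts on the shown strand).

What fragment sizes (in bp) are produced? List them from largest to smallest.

62, 43, 14, 13 bp

SmaI sites (CCCGGG) start at positions 5, 48, 110, 123.
SmaI cuts after base 3 of each site, so after positions 7, 50, 112, 125.
Circular molecule, 4 cuts → 4 fragments:
  8–50 → 43 bp
  51–112 → 62 bp
  113–125 → 13 bp
  126–132 then 1–7 → 7 + 7 = 14 bp
Sorted largest to smallest: 62, 43, 14, 13 bp.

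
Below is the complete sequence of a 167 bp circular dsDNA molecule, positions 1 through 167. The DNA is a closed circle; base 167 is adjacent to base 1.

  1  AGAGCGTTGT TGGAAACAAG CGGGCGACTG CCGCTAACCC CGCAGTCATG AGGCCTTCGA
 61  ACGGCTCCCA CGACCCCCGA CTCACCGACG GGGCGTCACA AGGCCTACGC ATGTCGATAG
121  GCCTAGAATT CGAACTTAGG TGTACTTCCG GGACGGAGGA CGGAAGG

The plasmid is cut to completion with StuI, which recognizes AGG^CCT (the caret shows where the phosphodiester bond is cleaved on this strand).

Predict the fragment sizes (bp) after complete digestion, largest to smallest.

StuI sites (AGGCCT) start at positions 51, 101, 119.
StuI cuts after base 3 of each site, so after positions 53, 103, 121.
Circular molecule, 3 cuts → 3 fragments:
  54–103 → 50 bp
  104–121 → 18 bp
  122–167 then 1–53 → 46 + 53 = 99 bp
Sorted largest to smallest: 99, 50, 18 bp.

99, 50, 18 bp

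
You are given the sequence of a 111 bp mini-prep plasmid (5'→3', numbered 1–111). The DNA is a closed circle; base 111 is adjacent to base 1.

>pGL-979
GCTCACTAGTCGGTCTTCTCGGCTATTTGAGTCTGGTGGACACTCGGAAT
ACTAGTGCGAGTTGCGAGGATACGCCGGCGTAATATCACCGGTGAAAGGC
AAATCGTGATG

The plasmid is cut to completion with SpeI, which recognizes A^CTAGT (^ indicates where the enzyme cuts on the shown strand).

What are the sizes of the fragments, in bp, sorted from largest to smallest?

65, 46 bp

SpeI sites (ACTAGT) start at positions 5, 51.
SpeI cuts after the first base of each site, so after positions 5, 51.
Circular molecule, 2 cuts → 2 fragments:
  6–51 → 46 bp
  52–111 then 1–5 → 60 + 5 = 65 bp
Sorted largest to smallest: 65, 46 bp.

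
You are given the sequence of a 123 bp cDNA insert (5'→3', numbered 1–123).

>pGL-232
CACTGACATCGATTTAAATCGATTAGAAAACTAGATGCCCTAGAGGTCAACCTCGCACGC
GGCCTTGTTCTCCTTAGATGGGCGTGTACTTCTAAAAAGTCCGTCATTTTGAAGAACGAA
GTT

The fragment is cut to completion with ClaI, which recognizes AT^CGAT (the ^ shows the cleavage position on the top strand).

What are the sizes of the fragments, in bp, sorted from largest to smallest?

104, 10, 9 bp

ClaI sites (ATCGAT) start at positions 8, 18.
ClaI cuts after base 2 of each site, so after positions 9, 19.
Linear molecule, 2 cuts → 3 fragments:
  1–9 → 9 bp
  10–19 → 10 bp
  20–123 → 104 bp
Sorted largest to smallest: 104, 10, 9 bp.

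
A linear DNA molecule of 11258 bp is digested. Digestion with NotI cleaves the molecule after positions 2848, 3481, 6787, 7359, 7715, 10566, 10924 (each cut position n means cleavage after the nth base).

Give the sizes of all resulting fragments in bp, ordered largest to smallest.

Linear molecule, 7 cuts → 8 fragments:
  2848 − 0 = 2848 bp
  3481 − 2848 = 633 bp
  6787 − 3481 = 3306 bp
  7359 − 6787 = 572 bp
  7715 − 7359 = 356 bp
  10566 − 7715 = 2851 bp
  10924 − 10566 = 358 bp
  11258 − 10924 = 334 bp
Sorted largest to smallest: 3306, 2851, 2848, 633, 572, 358, 356, 334 bp.

3306, 2851, 2848, 633, 572, 358, 356, 334 bp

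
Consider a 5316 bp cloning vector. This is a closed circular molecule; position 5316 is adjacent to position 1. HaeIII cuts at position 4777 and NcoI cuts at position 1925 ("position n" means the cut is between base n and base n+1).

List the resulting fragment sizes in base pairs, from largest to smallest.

Combined cut positions (sorted): 1925, 4777.
Circular molecule, 2 cuts → 2 fragments:
  4777 − 1925 = 2852 bp
  wrap: 5316 − 4777 + 1925 = 2464 bp
Sorted largest to smallest: 2852, 2464 bp.

2852, 2464 bp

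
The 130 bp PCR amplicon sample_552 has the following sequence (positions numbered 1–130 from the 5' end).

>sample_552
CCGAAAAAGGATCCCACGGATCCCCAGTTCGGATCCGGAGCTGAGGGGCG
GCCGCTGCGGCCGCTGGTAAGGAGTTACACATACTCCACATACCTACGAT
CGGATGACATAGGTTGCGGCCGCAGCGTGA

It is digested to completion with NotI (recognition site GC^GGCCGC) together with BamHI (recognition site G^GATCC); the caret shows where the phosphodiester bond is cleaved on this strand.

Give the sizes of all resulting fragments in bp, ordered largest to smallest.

59, 18, 13, 13, 9, 9, 9 bp

NotI sites (GCGGCCGC) start at positions 48, 57, 116.
NotI cuts after base 2 of each site, so after positions 49, 58, 117.
BamHI sites (GGATCC) start at positions 9, 18, 31.
BamHI cuts after the first base of each site, so after positions 9, 18, 31.
Combined cut positions: 9, 18, 31, 49, 58, 117.
Linear molecule, 6 cuts → 7 fragments:
  1–9 → 9 bp
  10–18 → 9 bp
  19–31 → 13 bp
  32–49 → 18 bp
  50–58 → 9 bp
  59–117 → 59 bp
  118–130 → 13 bp
Sorted largest to smallest: 59, 18, 13, 13, 9, 9, 9 bp.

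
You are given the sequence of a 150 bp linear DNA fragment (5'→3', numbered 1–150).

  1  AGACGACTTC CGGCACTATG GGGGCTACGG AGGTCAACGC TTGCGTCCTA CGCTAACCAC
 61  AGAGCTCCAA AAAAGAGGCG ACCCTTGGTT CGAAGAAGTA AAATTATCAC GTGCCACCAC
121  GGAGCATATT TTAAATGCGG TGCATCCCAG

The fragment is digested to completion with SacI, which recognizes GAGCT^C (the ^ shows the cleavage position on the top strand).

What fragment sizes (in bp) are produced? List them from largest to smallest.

84, 66 bp

The SacI site (GAGCTC) starts at position 62.
SacI cuts after base 5 of each site (before the last base), so after position 66.
Linear molecule, 1 cut → 2 fragments:
  1–66 → 66 bp
  67–150 → 84 bp
Sorted largest to smallest: 84, 66 bp.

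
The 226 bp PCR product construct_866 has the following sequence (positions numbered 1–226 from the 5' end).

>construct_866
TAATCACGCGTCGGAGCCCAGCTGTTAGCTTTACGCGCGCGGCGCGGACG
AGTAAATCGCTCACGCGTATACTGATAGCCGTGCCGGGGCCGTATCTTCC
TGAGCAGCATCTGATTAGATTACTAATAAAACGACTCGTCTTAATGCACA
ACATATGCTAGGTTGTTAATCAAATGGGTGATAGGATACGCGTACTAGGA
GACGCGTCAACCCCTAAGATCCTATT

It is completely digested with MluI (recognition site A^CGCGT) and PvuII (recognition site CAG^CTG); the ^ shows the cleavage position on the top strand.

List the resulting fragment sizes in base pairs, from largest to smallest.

MluI sites (ACGCGT) start at positions 6, 63, 188, 202.
MluI cuts after the first base of each site, so after positions 6, 63, 188, 202.
The PvuII site (CAGCTG) starts at position 19.
PvuII cuts after base 3 of each site, so after position 21.
Combined cut positions: 6, 21, 63, 188, 202.
Linear molecule, 5 cuts → 6 fragments:
  1–6 → 6 bp
  7–21 → 15 bp
  22–63 → 42 bp
  64–188 → 125 bp
  189–202 → 14 bp
  203–226 → 24 bp
Sorted largest to smallest: 125, 42, 24, 15, 14, 6 bp.

125, 42, 24, 15, 14, 6 bp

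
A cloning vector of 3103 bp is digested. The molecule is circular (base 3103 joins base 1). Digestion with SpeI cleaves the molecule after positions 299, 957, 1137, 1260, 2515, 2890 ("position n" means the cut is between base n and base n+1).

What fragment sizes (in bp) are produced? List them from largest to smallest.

Circular molecule, 6 cuts → 6 fragments:
  957 − 299 = 658 bp
  1137 − 957 = 180 bp
  1260 − 1137 = 123 bp
  2515 − 1260 = 1255 bp
  2890 − 2515 = 375 bp
  wrap: 3103 − 2890 + 299 = 512 bp
Sorted largest to smallest: 1255, 658, 512, 375, 180, 123 bp.

1255, 658, 512, 375, 180, 123 bp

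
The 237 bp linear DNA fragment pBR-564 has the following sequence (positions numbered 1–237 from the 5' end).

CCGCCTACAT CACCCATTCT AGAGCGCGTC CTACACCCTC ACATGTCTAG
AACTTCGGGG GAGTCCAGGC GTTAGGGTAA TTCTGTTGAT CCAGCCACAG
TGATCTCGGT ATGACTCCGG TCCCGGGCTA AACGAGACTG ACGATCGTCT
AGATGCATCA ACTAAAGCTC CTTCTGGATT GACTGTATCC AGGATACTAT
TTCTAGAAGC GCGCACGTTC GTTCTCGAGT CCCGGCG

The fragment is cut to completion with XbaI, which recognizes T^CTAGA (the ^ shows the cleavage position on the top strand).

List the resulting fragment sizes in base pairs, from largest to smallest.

XbaI sites (TCTAGA) start at positions 18, 46, 148, 202.
XbaI cuts after the first base of each site, so after positions 18, 46, 148, 202.
Linear molecule, 4 cuts → 5 fragments:
  1–18 → 18 bp
  19–46 → 28 bp
  47–148 → 102 bp
  149–202 → 54 bp
  203–237 → 35 bp
Sorted largest to smallest: 102, 54, 35, 28, 18 bp.

102, 54, 35, 28, 18 bp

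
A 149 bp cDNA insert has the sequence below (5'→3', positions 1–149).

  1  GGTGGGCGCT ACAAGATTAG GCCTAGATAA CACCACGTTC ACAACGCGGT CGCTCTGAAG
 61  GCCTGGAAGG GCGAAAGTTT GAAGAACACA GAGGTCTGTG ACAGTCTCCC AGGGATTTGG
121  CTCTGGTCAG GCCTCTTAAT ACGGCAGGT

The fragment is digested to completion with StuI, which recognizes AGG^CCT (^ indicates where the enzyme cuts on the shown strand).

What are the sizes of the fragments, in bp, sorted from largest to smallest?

StuI sites (AGGCCT) start at positions 19, 59, 129.
StuI cuts after base 3 of each site, so after positions 21, 61, 131.
Linear molecule, 3 cuts → 4 fragments:
  1–21 → 21 bp
  22–61 → 40 bp
  62–131 → 70 bp
  132–149 → 18 bp
Sorted largest to smallest: 70, 40, 21, 18 bp.

70, 40, 21, 18 bp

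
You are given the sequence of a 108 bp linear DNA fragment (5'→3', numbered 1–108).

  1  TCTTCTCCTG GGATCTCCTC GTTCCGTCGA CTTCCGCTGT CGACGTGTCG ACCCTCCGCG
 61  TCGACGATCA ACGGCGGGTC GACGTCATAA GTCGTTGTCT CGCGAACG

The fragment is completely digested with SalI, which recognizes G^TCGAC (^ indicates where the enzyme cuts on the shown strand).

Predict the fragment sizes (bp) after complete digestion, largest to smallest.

SalI sites (GTCGAC) start at positions 26, 39, 47, 60, 78.
SalI cuts after the first base of each site, so after positions 26, 39, 47, 60, 78.
Linear molecule, 5 cuts → 6 fragments:
  1–26 → 26 bp
  27–39 → 13 bp
  40–47 → 8 bp
  48–60 → 13 bp
  61–78 → 18 bp
  79–108 → 30 bp
Sorted largest to smallest: 30, 26, 18, 13, 13, 8 bp.

30, 26, 18, 13, 13, 8 bp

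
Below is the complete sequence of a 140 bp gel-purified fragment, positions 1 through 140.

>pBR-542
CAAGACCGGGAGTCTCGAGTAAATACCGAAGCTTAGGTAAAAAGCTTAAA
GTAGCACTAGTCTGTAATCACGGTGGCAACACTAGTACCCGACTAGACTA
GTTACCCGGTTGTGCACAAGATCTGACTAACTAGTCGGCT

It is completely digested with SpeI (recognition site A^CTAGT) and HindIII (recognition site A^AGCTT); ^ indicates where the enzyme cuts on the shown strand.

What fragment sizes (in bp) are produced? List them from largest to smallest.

33, 29, 25, 16, 14, 13, 10 bp

SpeI sites (ACTAGT) start at positions 56, 81, 97, 130.
SpeI cuts after the first base of each site, so after positions 56, 81, 97, 130.
HindIII sites (AAGCTT) start at positions 29, 42.
HindIII cuts after the first base of each site, so after positions 29, 42.
Combined cut positions: 29, 42, 56, 81, 97, 130.
Linear molecule, 6 cuts → 7 fragments:
  1–29 → 29 bp
  30–42 → 13 bp
  43–56 → 14 bp
  57–81 → 25 bp
  82–97 → 16 bp
  98–130 → 33 bp
  131–140 → 10 bp
Sorted largest to smallest: 33, 29, 25, 16, 14, 13, 10 bp.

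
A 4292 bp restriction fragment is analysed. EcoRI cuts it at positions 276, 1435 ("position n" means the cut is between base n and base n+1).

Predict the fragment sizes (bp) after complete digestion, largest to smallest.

2857, 1159, 276 bp

Linear molecule, 2 cuts → 3 fragments:
  276 − 0 = 276 bp
  1435 − 276 = 1159 bp
  4292 − 1435 = 2857 bp
Sorted largest to smallest: 2857, 1159, 276 bp.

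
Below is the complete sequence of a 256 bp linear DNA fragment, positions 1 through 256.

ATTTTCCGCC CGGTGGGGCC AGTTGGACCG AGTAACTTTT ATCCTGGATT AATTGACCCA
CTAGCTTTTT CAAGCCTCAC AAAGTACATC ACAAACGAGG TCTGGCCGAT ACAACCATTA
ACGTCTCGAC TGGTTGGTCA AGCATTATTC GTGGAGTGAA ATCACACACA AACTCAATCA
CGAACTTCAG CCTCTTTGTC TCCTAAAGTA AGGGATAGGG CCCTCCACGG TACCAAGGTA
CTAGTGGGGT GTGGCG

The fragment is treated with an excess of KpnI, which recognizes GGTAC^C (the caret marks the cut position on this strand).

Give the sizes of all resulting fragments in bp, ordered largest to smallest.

The KpnI site (GGTACC) starts at position 229.
KpnI cuts after base 5 of each site (before the last base), so after position 233.
Linear molecule, 1 cut → 2 fragments:
  1–233 → 233 bp
  234–256 → 23 bp
Sorted largest to smallest: 233, 23 bp.

233, 23 bp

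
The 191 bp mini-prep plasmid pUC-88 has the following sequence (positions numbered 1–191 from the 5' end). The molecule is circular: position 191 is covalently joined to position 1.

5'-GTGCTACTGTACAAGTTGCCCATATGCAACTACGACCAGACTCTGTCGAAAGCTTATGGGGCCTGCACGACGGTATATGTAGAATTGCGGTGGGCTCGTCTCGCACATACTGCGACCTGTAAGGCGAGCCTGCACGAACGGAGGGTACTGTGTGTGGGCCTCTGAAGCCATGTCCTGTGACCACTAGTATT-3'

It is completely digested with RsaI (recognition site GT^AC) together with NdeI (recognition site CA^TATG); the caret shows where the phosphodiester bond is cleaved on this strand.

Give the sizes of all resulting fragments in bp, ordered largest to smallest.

124, 55, 12 bp

RsaI sites (GTAC) start at positions 9, 145.
RsaI cuts after base 2 of each site, so after positions 10, 146.
The NdeI site (CATATG) starts at position 21.
NdeI cuts after base 2 of each site, so after position 22.
Combined cut positions: 10, 22, 146.
Circular molecule, 3 cuts → 3 fragments:
  11–22 → 12 bp
  23–146 → 124 bp
  147–191 then 1–10 → 45 + 10 = 55 bp
Sorted largest to smallest: 124, 55, 12 bp.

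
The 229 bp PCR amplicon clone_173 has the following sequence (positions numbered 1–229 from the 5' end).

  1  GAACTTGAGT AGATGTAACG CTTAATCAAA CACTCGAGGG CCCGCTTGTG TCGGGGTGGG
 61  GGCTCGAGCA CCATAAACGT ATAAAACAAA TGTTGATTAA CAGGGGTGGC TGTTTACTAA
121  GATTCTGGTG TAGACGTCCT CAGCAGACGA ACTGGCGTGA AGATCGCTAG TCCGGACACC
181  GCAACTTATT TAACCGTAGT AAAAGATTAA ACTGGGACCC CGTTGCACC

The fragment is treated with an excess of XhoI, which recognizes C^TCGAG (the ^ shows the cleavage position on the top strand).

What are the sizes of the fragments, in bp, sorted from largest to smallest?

XhoI sites (CTCGAG) start at positions 33, 63.
XhoI cuts after the first base of each site, so after positions 33, 63.
Linear molecule, 2 cuts → 3 fragments:
  1–33 → 33 bp
  34–63 → 30 bp
  64–229 → 166 bp
Sorted largest to smallest: 166, 33, 30 bp.

166, 33, 30 bp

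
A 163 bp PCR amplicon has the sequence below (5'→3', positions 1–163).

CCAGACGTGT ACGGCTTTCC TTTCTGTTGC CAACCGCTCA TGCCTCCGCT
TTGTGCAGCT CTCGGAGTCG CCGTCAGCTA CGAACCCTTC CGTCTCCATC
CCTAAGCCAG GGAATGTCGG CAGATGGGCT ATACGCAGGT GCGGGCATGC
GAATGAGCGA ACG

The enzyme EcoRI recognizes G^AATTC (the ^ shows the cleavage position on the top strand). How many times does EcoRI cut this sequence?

0

No occurrence of GAATTC is present in the sequence.
EcoRI does not cut: 0 sites.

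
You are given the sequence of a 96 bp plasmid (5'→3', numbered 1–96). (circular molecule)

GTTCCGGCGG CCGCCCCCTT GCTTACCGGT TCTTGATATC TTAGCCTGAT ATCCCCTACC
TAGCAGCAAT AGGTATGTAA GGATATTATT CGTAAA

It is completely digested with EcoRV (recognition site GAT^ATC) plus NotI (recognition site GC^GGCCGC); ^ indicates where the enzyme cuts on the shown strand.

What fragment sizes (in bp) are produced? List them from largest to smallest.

54, 29, 13 bp

EcoRV sites (GATATC) start at positions 35, 48.
EcoRV cuts after base 3 of each site, so after positions 37, 50.
The NotI site (GCGGCCGC) starts at position 7.
NotI cuts after base 2 of each site, so after position 8.
Combined cut positions: 8, 37, 50.
Circular molecule, 3 cuts → 3 fragments:
  9–37 → 29 bp
  38–50 → 13 bp
  51–96 then 1–8 → 46 + 8 = 54 bp
Sorted largest to smallest: 54, 29, 13 bp.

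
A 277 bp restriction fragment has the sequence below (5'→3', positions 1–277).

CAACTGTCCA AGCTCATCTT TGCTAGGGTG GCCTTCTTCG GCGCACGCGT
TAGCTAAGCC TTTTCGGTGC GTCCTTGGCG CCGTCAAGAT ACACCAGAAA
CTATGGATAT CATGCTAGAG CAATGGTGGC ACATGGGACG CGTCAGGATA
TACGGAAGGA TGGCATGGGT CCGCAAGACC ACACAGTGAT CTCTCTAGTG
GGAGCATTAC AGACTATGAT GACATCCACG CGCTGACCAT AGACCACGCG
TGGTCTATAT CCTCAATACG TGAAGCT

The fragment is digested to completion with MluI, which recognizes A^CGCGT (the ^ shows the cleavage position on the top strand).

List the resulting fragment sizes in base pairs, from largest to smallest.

MluI sites (ACGCGT) start at positions 45, 138, 246.
MluI cuts after the first base of each site, so after positions 45, 138, 246.
Linear molecule, 3 cuts → 4 fragments:
  1–45 → 45 bp
  46–138 → 93 bp
  139–246 → 108 bp
  247–277 → 31 bp
Sorted largest to smallest: 108, 93, 45, 31 bp.

108, 93, 45, 31 bp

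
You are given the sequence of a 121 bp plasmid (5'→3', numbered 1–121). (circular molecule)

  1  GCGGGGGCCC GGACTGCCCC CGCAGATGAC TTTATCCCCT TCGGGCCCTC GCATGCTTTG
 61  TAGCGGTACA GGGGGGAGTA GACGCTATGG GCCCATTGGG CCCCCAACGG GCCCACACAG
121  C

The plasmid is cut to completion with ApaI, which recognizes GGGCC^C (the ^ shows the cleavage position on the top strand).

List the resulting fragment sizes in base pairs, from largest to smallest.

46, 38, 17, 11, 9 bp

ApaI sites (GGGCCC) start at positions 5, 43, 89, 98, 109.
ApaI cuts after base 5 of each site (before the last base), so after positions 9, 47, 93, 102, 113.
Circular molecule, 5 cuts → 5 fragments:
  10–47 → 38 bp
  48–93 → 46 bp
  94–102 → 9 bp
  103–113 → 11 bp
  114–121 then 1–9 → 8 + 9 = 17 bp
Sorted largest to smallest: 46, 38, 17, 11, 9 bp.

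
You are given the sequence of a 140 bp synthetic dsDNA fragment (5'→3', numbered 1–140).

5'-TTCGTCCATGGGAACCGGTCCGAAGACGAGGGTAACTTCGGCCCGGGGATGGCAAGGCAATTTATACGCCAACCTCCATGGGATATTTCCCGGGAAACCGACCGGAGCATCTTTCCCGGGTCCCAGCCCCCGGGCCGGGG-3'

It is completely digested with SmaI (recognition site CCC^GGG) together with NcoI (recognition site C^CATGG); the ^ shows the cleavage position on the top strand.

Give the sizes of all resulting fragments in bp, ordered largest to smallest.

38, 32, 26, 15, 14, 9, 6 bp

SmaI sites (CCCGGG) start at positions 42, 89, 115, 129.
SmaI cuts after base 3 of each site, so after positions 44, 91, 117, 131.
NcoI sites (CCATGG) start at positions 6, 76.
NcoI cuts after the first base of each site, so after positions 6, 76.
Combined cut positions: 6, 44, 76, 91, 117, 131.
Linear molecule, 6 cuts → 7 fragments:
  1–6 → 6 bp
  7–44 → 38 bp
  45–76 → 32 bp
  77–91 → 15 bp
  92–117 → 26 bp
  118–131 → 14 bp
  132–140 → 9 bp
Sorted largest to smallest: 38, 32, 26, 15, 14, 9, 6 bp.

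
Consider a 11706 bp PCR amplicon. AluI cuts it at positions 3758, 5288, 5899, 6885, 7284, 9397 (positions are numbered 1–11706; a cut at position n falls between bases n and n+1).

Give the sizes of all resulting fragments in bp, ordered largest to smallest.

Linear molecule, 6 cuts → 7 fragments:
  3758 − 0 = 3758 bp
  5288 − 3758 = 1530 bp
  5899 − 5288 = 611 bp
  6885 − 5899 = 986 bp
  7284 − 6885 = 399 bp
  9397 − 7284 = 2113 bp
  11706 − 9397 = 2309 bp
Sorted largest to smallest: 3758, 2309, 2113, 1530, 986, 611, 399 bp.

3758, 2309, 2113, 1530, 986, 611, 399 bp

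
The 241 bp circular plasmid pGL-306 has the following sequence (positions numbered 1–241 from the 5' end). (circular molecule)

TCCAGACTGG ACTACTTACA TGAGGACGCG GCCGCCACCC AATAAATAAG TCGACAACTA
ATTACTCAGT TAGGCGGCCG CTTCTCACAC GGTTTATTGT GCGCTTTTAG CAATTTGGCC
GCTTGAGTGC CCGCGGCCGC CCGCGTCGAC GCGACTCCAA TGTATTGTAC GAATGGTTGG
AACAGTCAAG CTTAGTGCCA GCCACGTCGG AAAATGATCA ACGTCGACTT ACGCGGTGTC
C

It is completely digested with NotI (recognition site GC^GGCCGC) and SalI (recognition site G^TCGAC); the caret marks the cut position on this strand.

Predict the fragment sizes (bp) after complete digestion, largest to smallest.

NotI sites (GCGGCCGC) start at positions 28, 74, 133.
NotI cuts after base 2 of each site, so after positions 29, 75, 134.
SalI sites (GTCGAC) start at positions 50, 145, 223.
SalI cuts after the first base of each site, so after positions 50, 145, 223.
Combined cut positions: 29, 50, 75, 134, 145, 223.
Circular molecule, 6 cuts → 6 fragments:
  30–50 → 21 bp
  51–75 → 25 bp
  76–134 → 59 bp
  135–145 → 11 bp
  146–223 → 78 bp
  224–241 then 1–29 → 18 + 29 = 47 bp
Sorted largest to smallest: 78, 59, 47, 25, 21, 11 bp.

78, 59, 47, 25, 21, 11 bp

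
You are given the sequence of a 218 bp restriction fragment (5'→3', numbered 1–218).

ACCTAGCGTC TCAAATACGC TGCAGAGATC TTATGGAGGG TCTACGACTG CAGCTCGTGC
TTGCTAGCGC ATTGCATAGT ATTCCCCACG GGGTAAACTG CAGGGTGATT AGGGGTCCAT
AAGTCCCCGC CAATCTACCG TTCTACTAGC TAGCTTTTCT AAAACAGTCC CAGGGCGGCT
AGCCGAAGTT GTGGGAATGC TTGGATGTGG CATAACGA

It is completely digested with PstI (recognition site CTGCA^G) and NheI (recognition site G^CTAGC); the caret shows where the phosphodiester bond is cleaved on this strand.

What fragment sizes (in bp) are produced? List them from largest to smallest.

PstI sites (CTGCAG) start at positions 20, 48, 98.
PstI cuts after base 5 of each site (before the last base), so after positions 24, 52, 102.
NheI sites (GCTAGC) start at positions 63, 149, 178.
NheI cuts after the first base of each site, so after positions 63, 149, 178.
Combined cut positions: 24, 52, 63, 102, 149, 178.
Linear molecule, 6 cuts → 7 fragments:
  1–24 → 24 bp
  25–52 → 28 bp
  53–63 → 11 bp
  64–102 → 39 bp
  103–149 → 47 bp
  150–178 → 29 bp
  179–218 → 40 bp
Sorted largest to smallest: 47, 40, 39, 29, 28, 24, 11 bp.

47, 40, 39, 29, 28, 24, 11 bp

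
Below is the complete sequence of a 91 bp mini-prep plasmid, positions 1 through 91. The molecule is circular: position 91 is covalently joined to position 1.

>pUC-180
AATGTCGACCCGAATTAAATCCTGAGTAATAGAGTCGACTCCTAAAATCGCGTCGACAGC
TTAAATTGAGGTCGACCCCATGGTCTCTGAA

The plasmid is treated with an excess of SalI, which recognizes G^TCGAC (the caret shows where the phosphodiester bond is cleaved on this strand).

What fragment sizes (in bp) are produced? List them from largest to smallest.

30, 24, 19, 18 bp

SalI sites (GTCGAC) start at positions 4, 34, 52, 71.
SalI cuts after the first base of each site, so after positions 4, 34, 52, 71.
Circular molecule, 4 cuts → 4 fragments:
  5–34 → 30 bp
  35–52 → 18 bp
  53–71 → 19 bp
  72–91 then 1–4 → 20 + 4 = 24 bp
Sorted largest to smallest: 30, 24, 19, 18 bp.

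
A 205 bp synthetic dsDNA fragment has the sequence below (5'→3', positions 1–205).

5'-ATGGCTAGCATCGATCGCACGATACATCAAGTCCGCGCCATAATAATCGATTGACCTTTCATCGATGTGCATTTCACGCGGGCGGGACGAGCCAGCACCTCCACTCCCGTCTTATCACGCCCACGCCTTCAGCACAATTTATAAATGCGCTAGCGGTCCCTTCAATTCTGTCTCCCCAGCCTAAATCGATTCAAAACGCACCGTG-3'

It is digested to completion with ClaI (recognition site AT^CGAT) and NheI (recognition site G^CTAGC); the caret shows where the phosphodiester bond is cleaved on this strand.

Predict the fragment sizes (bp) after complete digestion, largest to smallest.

87, 37, 36, 19, 15, 7, 4 bp

ClaI sites (ATCGAT) start at positions 10, 46, 61, 185.
ClaI cuts after base 2 of each site, so after positions 11, 47, 62, 186.
NheI sites (GCTAGC) start at positions 4, 149.
NheI cuts after the first base of each site, so after positions 4, 149.
Combined cut positions: 4, 11, 47, 62, 149, 186.
Linear molecule, 6 cuts → 7 fragments:
  1–4 → 4 bp
  5–11 → 7 bp
  12–47 → 36 bp
  48–62 → 15 bp
  63–149 → 87 bp
  150–186 → 37 bp
  187–205 → 19 bp
Sorted largest to smallest: 87, 37, 36, 19, 15, 7, 4 bp.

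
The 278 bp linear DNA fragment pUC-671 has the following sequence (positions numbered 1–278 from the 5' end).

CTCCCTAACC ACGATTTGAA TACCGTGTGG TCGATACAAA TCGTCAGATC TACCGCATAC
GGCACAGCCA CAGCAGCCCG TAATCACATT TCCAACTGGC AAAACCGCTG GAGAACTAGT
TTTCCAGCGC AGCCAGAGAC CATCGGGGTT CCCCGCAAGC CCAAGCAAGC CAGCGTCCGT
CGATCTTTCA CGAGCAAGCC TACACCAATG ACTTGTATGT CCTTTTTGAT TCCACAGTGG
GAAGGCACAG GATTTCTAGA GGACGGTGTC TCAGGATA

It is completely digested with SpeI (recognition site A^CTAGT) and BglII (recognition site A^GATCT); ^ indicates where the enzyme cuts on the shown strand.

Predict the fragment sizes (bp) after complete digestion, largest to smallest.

163, 69, 46 bp

The SpeI site (ACTAGT) starts at position 115.
SpeI cuts after the first base of each site, so after position 115.
The BglII site (AGATCT) starts at position 46.
BglII cuts after the first base of each site, so after position 46.
Combined cut positions: 46, 115.
Linear molecule, 2 cuts → 3 fragments:
  1–46 → 46 bp
  47–115 → 69 bp
  116–278 → 163 bp
Sorted largest to smallest: 163, 69, 46 bp.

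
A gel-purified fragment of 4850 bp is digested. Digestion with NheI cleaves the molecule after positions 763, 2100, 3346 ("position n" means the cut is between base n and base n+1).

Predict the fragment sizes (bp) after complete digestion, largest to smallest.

1504, 1337, 1246, 763 bp

Linear molecule, 3 cuts → 4 fragments:
  763 − 0 = 763 bp
  2100 − 763 = 1337 bp
  3346 − 2100 = 1246 bp
  4850 − 3346 = 1504 bp
Sorted largest to smallest: 1504, 1337, 1246, 763 bp.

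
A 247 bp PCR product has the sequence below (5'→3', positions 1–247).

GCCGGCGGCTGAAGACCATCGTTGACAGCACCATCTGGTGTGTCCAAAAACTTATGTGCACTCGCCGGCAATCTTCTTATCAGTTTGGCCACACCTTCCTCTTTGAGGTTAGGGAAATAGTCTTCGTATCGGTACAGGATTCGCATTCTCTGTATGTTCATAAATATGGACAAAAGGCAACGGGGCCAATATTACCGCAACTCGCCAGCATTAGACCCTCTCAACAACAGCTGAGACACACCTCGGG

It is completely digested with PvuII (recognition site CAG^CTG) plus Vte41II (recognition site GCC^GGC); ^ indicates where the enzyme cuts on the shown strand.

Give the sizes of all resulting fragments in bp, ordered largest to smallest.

164, 63, 17, 3 bp

The PvuII site (CAGCTG) starts at position 228.
PvuII cuts after base 3 of each site, so after position 230.
Vte41II sites (GCCGGC) start at positions 1, 64.
Vte41II cuts after base 3 of each site, so after positions 3, 66.
Combined cut positions: 3, 66, 230.
Linear molecule, 3 cuts → 4 fragments:
  1–3 → 3 bp
  4–66 → 63 bp
  67–230 → 164 bp
  231–247 → 17 bp
Sorted largest to smallest: 164, 63, 17, 3 bp.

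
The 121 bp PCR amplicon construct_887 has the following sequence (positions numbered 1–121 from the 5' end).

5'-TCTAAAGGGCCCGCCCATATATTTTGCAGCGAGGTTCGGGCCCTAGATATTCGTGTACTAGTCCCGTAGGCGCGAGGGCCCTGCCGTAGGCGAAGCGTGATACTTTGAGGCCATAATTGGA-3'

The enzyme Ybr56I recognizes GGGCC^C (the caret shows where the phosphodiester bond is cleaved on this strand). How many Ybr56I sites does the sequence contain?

3

GGGCCC occurs starting at positions 7, 38, 76.
Ybr56I cuts at 3 sites.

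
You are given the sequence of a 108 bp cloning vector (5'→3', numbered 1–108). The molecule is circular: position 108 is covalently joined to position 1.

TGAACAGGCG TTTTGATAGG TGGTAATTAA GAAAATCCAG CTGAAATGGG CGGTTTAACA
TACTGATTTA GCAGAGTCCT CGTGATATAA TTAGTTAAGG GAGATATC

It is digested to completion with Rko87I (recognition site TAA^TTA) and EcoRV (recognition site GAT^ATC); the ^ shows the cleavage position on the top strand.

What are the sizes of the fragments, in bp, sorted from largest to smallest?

Rko87I sites (TAATTA) start at positions 24, 88.
Rko87I cuts after base 3 of each site, so after positions 26, 90.
The EcoRV site (GATATC) starts at position 103.
EcoRV cuts after base 3 of each site, so after position 105.
Combined cut positions: 26, 90, 105.
Circular molecule, 3 cuts → 3 fragments:
  27–90 → 64 bp
  91–105 → 15 bp
  106–108 then 1–26 → 3 + 26 = 29 bp
Sorted largest to smallest: 64, 29, 15 bp.

64, 29, 15 bp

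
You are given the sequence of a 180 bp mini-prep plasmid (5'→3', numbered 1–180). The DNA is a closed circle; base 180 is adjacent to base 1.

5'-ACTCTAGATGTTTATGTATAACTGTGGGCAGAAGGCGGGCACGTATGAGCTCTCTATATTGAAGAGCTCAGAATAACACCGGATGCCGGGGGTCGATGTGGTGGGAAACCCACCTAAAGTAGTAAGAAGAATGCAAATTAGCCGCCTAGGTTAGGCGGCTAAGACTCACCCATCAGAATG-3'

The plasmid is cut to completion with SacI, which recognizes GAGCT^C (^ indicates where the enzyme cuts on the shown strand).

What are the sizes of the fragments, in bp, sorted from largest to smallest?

163, 17 bp

SacI sites (GAGCTC) start at positions 47, 64.
SacI cuts after base 5 of each site (before the last base), so after positions 51, 68.
Circular molecule, 2 cuts → 2 fragments:
  52–68 → 17 bp
  69–180 then 1–51 → 112 + 51 = 163 bp
Sorted largest to smallest: 163, 17 bp.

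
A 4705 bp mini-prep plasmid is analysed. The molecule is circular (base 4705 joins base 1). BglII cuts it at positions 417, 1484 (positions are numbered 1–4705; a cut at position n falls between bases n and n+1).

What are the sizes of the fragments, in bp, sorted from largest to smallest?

Circular molecule, 2 cuts → 2 fragments:
  1484 − 417 = 1067 bp
  wrap: 4705 − 1484 + 417 = 3638 bp
Sorted largest to smallest: 3638, 1067 bp.

3638, 1067 bp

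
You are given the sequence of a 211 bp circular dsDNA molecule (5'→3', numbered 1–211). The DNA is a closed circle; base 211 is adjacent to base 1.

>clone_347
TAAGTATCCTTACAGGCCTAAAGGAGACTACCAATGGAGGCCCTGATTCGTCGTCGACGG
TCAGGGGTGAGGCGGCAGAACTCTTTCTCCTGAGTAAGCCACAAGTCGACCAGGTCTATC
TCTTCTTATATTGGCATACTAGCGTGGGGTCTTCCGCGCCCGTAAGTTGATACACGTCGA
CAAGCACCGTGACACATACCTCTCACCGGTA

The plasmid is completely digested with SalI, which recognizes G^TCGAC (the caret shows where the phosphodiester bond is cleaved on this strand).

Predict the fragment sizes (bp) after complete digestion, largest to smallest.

SalI sites (GTCGAC) start at positions 53, 105, 176.
SalI cuts after the first base of each site, so after positions 53, 105, 176.
Circular molecule, 3 cuts → 3 fragments:
  54–105 → 52 bp
  106–176 → 71 bp
  177–211 then 1–53 → 35 + 53 = 88 bp
Sorted largest to smallest: 88, 71, 52 bp.

88, 71, 52 bp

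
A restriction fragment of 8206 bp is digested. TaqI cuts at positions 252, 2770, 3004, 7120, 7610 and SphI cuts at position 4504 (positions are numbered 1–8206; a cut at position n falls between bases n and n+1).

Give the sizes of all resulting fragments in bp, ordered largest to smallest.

Combined cut positions (sorted): 252, 2770, 3004, 4504, 7120, 7610.
Linear molecule, 6 cuts → 7 fragments:
  252 − 0 = 252 bp
  2770 − 252 = 2518 bp
  3004 − 2770 = 234 bp
  4504 − 3004 = 1500 bp
  7120 − 4504 = 2616 bp
  7610 − 7120 = 490 bp
  8206 − 7610 = 596 bp
Sorted largest to smallest: 2616, 2518, 1500, 596, 490, 252, 234 bp.

2616, 2518, 1500, 596, 490, 252, 234 bp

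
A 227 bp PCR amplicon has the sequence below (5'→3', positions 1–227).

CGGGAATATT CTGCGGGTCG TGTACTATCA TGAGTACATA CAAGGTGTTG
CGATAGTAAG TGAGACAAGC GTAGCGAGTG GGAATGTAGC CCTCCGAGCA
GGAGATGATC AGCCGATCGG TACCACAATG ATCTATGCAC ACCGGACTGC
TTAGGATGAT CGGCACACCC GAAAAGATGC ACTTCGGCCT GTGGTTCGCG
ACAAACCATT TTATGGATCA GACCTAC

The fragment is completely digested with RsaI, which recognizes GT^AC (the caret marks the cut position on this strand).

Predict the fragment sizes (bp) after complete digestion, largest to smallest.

RsaI sites (GTAC) start at positions 22, 34, 120.
RsaI cuts after base 2 of each site, so after positions 23, 35, 121.
Linear molecule, 3 cuts → 4 fragments:
  1–23 → 23 bp
  24–35 → 12 bp
  36–121 → 86 bp
  122–227 → 106 bp
Sorted largest to smallest: 106, 86, 23, 12 bp.

106, 86, 23, 12 bp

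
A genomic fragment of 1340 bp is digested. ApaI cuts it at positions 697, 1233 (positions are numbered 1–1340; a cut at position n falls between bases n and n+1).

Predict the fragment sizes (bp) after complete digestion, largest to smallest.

697, 536, 107 bp

Linear molecule, 2 cuts → 3 fragments:
  697 − 0 = 697 bp
  1233 − 697 = 536 bp
  1340 − 1233 = 107 bp
Sorted largest to smallest: 697, 536, 107 bp.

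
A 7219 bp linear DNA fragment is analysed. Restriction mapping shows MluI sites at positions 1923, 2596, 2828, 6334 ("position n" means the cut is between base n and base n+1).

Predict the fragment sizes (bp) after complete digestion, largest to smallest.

3506, 1923, 885, 673, 232 bp

Linear molecule, 4 cuts → 5 fragments:
  1923 − 0 = 1923 bp
  2596 − 1923 = 673 bp
  2828 − 2596 = 232 bp
  6334 − 2828 = 3506 bp
  7219 − 6334 = 885 bp
Sorted largest to smallest: 3506, 1923, 885, 673, 232 bp.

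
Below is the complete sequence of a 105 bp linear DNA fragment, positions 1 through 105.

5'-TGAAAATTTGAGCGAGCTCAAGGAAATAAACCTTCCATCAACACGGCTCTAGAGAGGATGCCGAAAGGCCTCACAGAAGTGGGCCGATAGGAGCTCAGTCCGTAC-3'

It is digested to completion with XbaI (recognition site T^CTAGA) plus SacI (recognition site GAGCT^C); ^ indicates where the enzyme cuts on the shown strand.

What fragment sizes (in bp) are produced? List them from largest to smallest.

The XbaI site (TCTAGA) starts at position 48.
XbaI cuts after the first base of each site, so after position 48.
SacI sites (GAGCTC) start at positions 14, 91.
SacI cuts after base 5 of each site (before the last base), so after positions 18, 95.
Combined cut positions: 18, 48, 95.
Linear molecule, 3 cuts → 4 fragments:
  1–18 → 18 bp
  19–48 → 30 bp
  49–95 → 47 bp
  96–105 → 10 bp
Sorted largest to smallest: 47, 30, 18, 10 bp.

47, 30, 18, 10 bp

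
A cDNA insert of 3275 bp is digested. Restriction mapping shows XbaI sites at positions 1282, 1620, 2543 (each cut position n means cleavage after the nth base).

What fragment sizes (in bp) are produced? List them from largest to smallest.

Linear molecule, 3 cuts → 4 fragments:
  1282 − 0 = 1282 bp
  1620 − 1282 = 338 bp
  2543 − 1620 = 923 bp
  3275 − 2543 = 732 bp
Sorted largest to smallest: 1282, 923, 732, 338 bp.

1282, 923, 732, 338 bp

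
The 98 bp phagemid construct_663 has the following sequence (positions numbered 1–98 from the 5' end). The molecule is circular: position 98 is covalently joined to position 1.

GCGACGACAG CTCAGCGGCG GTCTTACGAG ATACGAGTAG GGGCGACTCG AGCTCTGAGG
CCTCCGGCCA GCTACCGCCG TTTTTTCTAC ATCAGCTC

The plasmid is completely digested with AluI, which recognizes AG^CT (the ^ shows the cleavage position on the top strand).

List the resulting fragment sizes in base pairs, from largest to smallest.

42, 24, 19, 13 bp

AluI sites (AGCT) start at positions 9, 51, 70, 94.
AluI cuts after base 2 of each site, so after positions 10, 52, 71, 95.
Circular molecule, 4 cuts → 4 fragments:
  11–52 → 42 bp
  53–71 → 19 bp
  72–95 → 24 bp
  96–98 then 1–10 → 3 + 10 = 13 bp
Sorted largest to smallest: 42, 24, 19, 13 bp.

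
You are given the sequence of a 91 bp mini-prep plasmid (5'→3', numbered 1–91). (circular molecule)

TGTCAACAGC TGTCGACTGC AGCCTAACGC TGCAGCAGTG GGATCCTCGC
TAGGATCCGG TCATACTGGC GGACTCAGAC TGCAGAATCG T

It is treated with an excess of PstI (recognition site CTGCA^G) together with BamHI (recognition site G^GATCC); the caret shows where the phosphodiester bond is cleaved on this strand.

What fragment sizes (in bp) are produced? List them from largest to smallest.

31, 28, 13, 12, 7 bp

PstI sites (CTGCAG) start at positions 17, 30, 80.
PstI cuts after base 5 of each site (before the last base), so after positions 21, 34, 84.
BamHI sites (GGATCC) start at positions 41, 53.
BamHI cuts after the first base of each site, so after positions 41, 53.
Combined cut positions: 21, 34, 41, 53, 84.
Circular molecule, 5 cuts → 5 fragments:
  22–34 → 13 bp
  35–41 → 7 bp
  42–53 → 12 bp
  54–84 → 31 bp
  85–91 then 1–21 → 7 + 21 = 28 bp
Sorted largest to smallest: 31, 28, 13, 12, 7 bp.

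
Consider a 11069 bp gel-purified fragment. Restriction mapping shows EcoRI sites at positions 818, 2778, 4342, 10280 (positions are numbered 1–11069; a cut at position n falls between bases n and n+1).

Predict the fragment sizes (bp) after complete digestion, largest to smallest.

5938, 1960, 1564, 818, 789 bp

Linear molecule, 4 cuts → 5 fragments:
  818 − 0 = 818 bp
  2778 − 818 = 1960 bp
  4342 − 2778 = 1564 bp
  10280 − 4342 = 5938 bp
  11069 − 10280 = 789 bp
Sorted largest to smallest: 5938, 1960, 1564, 818, 789 bp.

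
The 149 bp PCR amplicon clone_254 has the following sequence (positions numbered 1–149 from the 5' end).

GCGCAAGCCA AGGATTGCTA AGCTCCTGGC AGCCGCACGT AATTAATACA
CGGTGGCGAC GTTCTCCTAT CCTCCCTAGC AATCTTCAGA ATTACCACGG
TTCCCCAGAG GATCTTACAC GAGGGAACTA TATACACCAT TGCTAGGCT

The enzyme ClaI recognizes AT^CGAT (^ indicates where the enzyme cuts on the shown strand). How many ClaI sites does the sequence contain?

0

No occurrence of ATCGAT is present in the sequence.
ClaI does not cut: 0 sites.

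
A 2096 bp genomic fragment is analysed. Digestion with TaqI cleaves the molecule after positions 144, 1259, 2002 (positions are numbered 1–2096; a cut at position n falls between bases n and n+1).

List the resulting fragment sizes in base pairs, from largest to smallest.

1115, 743, 144, 94 bp

Linear molecule, 3 cuts → 4 fragments:
  144 − 0 = 144 bp
  1259 − 144 = 1115 bp
  2002 − 1259 = 743 bp
  2096 − 2002 = 94 bp
Sorted largest to smallest: 1115, 743, 144, 94 bp.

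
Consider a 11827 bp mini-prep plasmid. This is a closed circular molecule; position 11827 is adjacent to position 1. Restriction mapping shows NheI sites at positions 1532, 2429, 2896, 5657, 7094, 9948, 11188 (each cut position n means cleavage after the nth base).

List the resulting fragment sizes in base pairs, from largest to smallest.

Circular molecule, 7 cuts → 7 fragments:
  2429 − 1532 = 897 bp
  2896 − 2429 = 467 bp
  5657 − 2896 = 2761 bp
  7094 − 5657 = 1437 bp
  9948 − 7094 = 2854 bp
  11188 − 9948 = 1240 bp
  wrap: 11827 − 11188 + 1532 = 2171 bp
Sorted largest to smallest: 2854, 2761, 2171, 1437, 1240, 897, 467 bp.

2854, 2761, 2171, 1437, 1240, 897, 467 bp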